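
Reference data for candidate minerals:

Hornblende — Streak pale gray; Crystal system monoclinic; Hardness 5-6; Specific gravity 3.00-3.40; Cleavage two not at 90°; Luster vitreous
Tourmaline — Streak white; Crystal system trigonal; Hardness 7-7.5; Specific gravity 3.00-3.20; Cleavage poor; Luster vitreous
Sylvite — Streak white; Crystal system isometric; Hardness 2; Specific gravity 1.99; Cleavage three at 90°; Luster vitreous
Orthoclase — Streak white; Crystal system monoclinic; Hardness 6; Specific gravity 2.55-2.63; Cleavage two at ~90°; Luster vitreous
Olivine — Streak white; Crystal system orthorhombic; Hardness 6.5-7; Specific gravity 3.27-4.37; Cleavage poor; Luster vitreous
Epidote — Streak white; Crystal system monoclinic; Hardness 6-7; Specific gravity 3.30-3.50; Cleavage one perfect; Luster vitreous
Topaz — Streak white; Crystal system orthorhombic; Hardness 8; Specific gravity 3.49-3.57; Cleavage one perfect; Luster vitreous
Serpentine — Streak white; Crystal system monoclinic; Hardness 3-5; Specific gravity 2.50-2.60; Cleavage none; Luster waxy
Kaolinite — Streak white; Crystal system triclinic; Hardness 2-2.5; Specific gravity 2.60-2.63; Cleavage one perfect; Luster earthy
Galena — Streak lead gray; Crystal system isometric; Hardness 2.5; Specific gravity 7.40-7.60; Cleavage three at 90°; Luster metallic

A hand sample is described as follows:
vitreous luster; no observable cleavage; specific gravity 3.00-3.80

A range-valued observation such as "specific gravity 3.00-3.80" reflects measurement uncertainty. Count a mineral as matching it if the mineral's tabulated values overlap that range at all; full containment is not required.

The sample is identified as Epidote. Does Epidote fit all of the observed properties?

Vitreous luster — fits Epidote (vitreous luster).
No observable cleavage — Epidote has cleavage one perfect; a mismatch.
Specific gravity 3.00-3.80 — fits Epidote (SG 3.30-3.50).
Cleavage alone is enough to reject Epidote.

No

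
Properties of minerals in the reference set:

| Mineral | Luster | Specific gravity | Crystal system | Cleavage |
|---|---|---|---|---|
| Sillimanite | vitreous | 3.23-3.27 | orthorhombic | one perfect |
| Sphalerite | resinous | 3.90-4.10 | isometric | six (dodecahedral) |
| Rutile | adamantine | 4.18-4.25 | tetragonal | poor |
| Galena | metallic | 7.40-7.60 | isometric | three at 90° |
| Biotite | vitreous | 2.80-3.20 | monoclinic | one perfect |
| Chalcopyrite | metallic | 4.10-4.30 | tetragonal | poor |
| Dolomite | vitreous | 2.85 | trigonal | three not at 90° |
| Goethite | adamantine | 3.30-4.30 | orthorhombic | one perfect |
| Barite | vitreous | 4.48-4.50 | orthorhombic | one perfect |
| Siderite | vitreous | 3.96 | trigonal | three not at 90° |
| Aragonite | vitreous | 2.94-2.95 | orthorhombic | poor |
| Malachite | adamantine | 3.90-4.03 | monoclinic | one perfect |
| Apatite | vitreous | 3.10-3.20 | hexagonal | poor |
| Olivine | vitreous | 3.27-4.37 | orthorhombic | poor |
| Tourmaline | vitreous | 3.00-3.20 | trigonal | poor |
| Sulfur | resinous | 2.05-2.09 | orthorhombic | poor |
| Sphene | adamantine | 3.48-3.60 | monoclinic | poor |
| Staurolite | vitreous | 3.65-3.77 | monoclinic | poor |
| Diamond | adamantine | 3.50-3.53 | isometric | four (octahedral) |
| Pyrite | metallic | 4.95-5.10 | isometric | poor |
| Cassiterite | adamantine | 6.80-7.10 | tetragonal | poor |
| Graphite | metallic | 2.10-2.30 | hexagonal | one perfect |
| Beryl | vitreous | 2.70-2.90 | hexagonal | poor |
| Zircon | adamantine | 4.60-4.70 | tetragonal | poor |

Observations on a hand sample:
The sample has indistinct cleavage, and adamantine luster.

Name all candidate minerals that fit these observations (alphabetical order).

Indistinct cleavage — narrows the field to Rutile, Chalcopyrite, Aragonite, Apatite, Olivine, Tourmaline, Sulfur, Sphene, Staurolite, Pyrite, Cassiterite, Beryl, Zircon.
Adamantine luster — Rutile, Sphene, Cassiterite, Zircon remain.
The minerals that satisfy all observations are Cassiterite, Rutile, Sphene, Zircon.

Cassiterite, Rutile, Sphene, Zircon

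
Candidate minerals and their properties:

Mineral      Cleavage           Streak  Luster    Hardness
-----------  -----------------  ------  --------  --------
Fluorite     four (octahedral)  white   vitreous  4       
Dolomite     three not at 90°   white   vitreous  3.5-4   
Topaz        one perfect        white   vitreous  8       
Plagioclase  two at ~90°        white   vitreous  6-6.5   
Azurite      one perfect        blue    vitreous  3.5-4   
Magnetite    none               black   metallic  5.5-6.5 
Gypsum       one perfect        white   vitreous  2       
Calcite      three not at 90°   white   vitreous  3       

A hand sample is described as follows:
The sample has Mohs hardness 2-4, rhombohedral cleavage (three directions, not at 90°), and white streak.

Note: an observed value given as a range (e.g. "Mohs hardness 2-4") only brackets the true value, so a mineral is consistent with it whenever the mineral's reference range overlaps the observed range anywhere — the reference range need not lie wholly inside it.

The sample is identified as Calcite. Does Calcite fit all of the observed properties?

Mohs hardness 2-4 — agrees with Calcite (hardness 3).
Rhombohedral cleavage (three directions, not at 90°) — agrees with Calcite (cleavage three not at 90°).
White streak — agrees with Calcite (white streak).
Nothing contradicts Calcite.

Yes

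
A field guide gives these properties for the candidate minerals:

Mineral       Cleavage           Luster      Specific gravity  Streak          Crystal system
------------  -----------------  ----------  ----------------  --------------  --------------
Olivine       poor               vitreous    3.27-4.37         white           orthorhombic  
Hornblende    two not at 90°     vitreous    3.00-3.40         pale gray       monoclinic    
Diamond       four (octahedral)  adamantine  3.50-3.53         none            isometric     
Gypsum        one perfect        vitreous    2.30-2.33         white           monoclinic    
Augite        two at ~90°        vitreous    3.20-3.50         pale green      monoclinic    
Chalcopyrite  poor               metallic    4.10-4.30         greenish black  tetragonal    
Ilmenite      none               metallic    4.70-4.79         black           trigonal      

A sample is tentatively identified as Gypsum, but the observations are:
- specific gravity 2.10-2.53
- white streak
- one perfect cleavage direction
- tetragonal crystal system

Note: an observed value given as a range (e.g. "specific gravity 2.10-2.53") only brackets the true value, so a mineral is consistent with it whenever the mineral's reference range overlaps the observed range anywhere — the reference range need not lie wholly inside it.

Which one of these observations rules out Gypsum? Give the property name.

Specific gravity 2.10-2.53: Gypsum has SG 2.30-2.33 — consistent.
White streak: Gypsum has white streak — consistent.
One perfect cleavage direction: Gypsum has cleavage one perfect — consistent.
Tetragonal crystal system: Gypsum has monoclinic system — does not match.
Everything matches except the crystal system.

crystal system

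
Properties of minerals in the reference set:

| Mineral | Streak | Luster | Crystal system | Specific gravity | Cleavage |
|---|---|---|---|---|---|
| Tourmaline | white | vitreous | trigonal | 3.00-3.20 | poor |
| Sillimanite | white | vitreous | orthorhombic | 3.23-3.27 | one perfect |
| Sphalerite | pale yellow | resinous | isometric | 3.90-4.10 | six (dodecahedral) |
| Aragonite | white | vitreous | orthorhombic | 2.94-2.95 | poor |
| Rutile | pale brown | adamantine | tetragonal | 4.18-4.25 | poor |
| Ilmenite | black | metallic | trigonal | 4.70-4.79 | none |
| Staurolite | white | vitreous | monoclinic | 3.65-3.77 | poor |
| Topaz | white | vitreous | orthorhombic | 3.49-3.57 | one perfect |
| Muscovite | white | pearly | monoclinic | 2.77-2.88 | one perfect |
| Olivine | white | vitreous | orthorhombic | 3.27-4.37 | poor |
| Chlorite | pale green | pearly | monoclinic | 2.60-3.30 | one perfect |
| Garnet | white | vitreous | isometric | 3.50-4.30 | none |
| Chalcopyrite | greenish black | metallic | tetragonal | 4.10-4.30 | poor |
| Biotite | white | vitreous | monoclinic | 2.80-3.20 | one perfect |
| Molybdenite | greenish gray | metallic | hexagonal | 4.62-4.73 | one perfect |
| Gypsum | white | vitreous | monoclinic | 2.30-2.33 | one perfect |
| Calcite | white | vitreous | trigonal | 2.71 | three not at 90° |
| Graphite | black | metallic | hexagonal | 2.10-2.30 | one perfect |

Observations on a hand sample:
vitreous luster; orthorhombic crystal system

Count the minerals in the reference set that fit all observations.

Vitreous luster — leaves Tourmaline, Sillimanite, Aragonite, Staurolite, Topaz, Olivine, Garnet, Biotite, Gypsum, Calcite.
Orthorhombic crystal system — Sillimanite, Aragonite, Topaz, Olivine remain.
Remaining candidates: Aragonite, Olivine, Sillimanite, Topaz.
That is 4 minerals.

4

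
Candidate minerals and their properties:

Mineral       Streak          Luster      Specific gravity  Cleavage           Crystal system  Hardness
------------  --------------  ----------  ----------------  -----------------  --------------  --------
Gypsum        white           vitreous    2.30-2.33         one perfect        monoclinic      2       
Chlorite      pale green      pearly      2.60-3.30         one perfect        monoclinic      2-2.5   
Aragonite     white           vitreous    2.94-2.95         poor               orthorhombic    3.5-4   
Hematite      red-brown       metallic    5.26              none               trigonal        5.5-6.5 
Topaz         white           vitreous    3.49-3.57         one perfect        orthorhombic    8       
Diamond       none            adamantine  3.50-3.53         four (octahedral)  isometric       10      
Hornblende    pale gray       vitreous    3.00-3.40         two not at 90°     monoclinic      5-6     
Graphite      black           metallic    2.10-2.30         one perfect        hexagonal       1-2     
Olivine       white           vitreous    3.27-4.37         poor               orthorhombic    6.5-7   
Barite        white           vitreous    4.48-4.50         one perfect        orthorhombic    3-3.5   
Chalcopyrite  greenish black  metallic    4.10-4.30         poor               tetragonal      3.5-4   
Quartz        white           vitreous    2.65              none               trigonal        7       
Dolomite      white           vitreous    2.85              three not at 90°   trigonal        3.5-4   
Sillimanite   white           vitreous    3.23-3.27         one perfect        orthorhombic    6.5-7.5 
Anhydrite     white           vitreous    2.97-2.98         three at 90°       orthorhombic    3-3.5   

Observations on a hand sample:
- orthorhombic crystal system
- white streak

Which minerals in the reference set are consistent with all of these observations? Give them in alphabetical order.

Orthorhombic crystal system — narrows the field to Aragonite, Topaz, Olivine, Barite, Sillimanite, Anhydrite.
White streak — every remaining candidate is consistent.
Remaining candidates: Anhydrite, Aragonite, Barite, Olivine, Sillimanite, Topaz.

Anhydrite, Aragonite, Barite, Olivine, Sillimanite, Topaz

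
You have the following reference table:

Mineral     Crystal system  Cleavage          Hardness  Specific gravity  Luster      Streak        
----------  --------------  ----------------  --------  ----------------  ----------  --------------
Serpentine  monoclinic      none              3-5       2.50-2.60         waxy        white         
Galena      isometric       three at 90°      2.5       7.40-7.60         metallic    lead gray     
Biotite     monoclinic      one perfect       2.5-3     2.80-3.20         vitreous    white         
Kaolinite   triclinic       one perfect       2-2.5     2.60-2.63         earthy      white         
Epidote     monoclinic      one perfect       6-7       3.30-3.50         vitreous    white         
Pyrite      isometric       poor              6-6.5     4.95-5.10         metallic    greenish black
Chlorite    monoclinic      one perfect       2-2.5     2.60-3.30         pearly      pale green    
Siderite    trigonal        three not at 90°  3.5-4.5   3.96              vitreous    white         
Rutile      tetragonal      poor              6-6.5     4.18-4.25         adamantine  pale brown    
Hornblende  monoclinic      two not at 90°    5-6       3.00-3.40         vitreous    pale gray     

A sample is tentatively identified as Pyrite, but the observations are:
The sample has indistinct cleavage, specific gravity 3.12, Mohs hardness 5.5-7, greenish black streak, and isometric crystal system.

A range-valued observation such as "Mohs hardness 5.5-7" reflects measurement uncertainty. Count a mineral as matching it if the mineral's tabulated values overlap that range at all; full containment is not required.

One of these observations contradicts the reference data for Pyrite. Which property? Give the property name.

Indistinct cleavage: Pyrite has cleavage poor — agrees.
Specific gravity 3.12: Pyrite has SG 4.95-5.10 — does not match.
Mohs hardness 5.5-7: Pyrite has hardness 6-6.5 — agrees.
Greenish black streak: Pyrite has greenish black streak — agrees.
Isometric crystal system: Pyrite has isometric system — agrees.
The specific gravity is the one property that does not fit.

specific gravity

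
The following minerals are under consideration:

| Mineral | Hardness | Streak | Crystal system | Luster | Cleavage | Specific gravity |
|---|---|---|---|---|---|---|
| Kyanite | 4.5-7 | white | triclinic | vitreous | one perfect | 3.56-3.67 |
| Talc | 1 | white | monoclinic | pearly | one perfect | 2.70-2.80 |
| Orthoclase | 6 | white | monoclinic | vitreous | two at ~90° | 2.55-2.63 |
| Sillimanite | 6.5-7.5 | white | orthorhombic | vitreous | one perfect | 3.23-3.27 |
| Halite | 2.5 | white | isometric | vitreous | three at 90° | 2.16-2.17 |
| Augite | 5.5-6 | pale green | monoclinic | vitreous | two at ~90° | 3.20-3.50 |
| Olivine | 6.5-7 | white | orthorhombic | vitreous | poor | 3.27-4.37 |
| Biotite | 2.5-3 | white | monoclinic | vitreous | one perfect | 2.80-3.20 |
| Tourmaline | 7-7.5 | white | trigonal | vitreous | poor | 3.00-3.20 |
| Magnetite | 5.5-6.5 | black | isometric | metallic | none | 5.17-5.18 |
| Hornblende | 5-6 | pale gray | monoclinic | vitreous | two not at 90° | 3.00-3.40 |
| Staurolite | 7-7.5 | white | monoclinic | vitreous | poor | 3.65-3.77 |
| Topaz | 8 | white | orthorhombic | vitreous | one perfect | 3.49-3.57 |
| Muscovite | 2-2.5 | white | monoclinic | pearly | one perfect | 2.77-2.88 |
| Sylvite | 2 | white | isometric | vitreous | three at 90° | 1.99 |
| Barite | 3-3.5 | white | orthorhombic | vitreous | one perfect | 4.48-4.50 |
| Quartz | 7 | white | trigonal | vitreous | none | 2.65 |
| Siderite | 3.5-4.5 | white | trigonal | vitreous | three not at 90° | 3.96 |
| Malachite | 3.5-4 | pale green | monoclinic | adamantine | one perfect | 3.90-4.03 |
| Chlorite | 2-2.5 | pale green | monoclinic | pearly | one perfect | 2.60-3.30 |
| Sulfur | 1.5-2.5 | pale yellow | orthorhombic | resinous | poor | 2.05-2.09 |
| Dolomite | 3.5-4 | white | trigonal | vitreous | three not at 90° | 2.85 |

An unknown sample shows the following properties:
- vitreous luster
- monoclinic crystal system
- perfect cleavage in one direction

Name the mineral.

Vitreous luster eliminates Talc, Magnetite, Muscovite, Malachite, Chlorite, Sulfur.
Monoclinic crystal system — only Orthoclase, Augite, Biotite, Hornblende, Staurolite remain.
Perfect cleavage in one direction — Biotite remains.
The only mineral consistent with every observation is Biotite.

Biotite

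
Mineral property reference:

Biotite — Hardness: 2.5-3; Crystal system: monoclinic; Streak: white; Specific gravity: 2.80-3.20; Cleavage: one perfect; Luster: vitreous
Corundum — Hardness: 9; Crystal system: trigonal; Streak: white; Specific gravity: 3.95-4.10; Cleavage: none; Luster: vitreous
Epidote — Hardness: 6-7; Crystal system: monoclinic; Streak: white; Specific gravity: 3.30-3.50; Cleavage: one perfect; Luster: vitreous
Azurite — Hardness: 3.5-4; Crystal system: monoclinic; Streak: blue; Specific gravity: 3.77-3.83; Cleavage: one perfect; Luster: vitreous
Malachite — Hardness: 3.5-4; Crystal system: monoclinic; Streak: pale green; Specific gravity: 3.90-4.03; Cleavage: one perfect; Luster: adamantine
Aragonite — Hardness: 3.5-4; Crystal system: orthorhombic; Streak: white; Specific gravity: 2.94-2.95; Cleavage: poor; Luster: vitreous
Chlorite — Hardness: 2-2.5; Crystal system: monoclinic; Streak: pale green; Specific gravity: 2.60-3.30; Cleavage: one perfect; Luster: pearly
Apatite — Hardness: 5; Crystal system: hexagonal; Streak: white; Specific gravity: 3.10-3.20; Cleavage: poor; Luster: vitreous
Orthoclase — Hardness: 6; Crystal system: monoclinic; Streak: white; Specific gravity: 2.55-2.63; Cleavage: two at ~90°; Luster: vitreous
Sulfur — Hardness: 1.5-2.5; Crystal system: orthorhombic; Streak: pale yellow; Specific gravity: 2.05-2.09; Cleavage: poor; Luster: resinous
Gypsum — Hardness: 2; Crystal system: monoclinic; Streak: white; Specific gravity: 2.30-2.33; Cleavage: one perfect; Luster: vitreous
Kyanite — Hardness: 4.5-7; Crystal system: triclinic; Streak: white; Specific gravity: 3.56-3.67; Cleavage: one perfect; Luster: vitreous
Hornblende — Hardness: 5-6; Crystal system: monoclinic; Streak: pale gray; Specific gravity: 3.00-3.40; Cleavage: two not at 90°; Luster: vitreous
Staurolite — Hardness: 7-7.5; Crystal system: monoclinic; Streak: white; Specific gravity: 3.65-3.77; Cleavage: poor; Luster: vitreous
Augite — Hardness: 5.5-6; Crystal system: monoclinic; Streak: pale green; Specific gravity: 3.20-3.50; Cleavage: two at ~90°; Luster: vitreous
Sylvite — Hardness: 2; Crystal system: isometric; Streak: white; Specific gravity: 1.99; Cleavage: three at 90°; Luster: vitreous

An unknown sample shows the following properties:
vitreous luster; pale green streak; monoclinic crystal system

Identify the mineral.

Augite

Vitreous luster excludes Malachite, Chlorite, Sulfur.
Pale green streak: only Augite remains.
Monoclinic crystal system: no further eliminations.
Only Augite satisfies all observations.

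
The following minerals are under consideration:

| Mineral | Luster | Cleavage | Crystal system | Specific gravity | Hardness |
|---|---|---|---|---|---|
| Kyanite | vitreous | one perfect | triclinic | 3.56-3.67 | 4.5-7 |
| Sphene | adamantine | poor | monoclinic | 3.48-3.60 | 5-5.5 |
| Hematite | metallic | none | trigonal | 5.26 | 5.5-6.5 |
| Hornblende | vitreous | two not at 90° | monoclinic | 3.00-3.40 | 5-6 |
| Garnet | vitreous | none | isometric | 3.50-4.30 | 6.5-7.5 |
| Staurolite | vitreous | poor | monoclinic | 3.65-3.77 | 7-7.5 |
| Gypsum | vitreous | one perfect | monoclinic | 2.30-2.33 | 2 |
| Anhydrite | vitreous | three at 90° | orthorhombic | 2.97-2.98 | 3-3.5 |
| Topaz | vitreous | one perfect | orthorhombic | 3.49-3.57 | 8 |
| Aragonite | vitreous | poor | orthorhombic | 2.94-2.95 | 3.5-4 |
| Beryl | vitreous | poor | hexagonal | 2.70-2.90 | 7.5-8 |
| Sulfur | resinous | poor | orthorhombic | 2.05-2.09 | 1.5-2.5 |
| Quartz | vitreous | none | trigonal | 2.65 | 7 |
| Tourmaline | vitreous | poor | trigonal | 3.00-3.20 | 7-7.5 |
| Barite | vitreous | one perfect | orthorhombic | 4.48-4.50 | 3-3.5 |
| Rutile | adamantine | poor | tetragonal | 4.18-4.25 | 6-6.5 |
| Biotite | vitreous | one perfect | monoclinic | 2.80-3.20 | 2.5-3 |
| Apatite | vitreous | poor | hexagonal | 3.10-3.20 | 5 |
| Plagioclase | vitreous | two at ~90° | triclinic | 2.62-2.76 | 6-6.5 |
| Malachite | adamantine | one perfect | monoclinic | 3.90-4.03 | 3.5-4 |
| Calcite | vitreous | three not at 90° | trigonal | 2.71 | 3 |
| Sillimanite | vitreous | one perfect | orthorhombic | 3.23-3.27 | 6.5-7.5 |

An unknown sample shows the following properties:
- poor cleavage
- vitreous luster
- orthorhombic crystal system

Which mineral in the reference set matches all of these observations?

Aragonite

Poor cleavage — only Sphene, Staurolite, Aragonite, Beryl, Sulfur, Tourmaline, Rutile, Apatite remain.
Vitreous luster eliminates Sphene, Sulfur, Rutile.
Orthorhombic crystal system — narrows the field to Aragonite.
Aragonite is the sole remaining match.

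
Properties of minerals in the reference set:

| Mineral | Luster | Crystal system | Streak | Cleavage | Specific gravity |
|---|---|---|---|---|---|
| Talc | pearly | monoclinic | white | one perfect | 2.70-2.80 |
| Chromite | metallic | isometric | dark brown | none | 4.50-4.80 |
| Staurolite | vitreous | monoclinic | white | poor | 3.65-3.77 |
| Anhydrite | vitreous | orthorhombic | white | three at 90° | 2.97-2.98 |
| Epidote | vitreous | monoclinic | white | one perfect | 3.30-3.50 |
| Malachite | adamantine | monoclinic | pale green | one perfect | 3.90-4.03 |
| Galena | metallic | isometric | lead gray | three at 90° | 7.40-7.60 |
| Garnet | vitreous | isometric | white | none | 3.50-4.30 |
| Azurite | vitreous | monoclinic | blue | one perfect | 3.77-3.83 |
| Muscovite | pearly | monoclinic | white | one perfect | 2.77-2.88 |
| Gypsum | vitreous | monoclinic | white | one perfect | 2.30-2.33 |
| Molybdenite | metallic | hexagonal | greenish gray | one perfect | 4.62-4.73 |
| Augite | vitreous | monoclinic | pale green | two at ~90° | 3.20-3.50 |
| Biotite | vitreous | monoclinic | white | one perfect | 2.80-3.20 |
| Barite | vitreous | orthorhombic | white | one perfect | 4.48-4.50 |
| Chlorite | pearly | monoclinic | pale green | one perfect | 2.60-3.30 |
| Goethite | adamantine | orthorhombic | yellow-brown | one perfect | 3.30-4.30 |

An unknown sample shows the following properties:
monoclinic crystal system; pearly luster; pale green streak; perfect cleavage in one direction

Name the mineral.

Monoclinic crystal system: narrows the field to Talc, Staurolite, Epidote, Malachite, Azurite, Muscovite, Gypsum, Augite, Biotite, Chlorite.
Pearly luster: leaves Talc, Muscovite, Chlorite.
Pale green streak: narrows the field to Chlorite.
Perfect cleavage in one direction: all remaining candidates fit.
Only Chlorite satisfies all observations.

Chlorite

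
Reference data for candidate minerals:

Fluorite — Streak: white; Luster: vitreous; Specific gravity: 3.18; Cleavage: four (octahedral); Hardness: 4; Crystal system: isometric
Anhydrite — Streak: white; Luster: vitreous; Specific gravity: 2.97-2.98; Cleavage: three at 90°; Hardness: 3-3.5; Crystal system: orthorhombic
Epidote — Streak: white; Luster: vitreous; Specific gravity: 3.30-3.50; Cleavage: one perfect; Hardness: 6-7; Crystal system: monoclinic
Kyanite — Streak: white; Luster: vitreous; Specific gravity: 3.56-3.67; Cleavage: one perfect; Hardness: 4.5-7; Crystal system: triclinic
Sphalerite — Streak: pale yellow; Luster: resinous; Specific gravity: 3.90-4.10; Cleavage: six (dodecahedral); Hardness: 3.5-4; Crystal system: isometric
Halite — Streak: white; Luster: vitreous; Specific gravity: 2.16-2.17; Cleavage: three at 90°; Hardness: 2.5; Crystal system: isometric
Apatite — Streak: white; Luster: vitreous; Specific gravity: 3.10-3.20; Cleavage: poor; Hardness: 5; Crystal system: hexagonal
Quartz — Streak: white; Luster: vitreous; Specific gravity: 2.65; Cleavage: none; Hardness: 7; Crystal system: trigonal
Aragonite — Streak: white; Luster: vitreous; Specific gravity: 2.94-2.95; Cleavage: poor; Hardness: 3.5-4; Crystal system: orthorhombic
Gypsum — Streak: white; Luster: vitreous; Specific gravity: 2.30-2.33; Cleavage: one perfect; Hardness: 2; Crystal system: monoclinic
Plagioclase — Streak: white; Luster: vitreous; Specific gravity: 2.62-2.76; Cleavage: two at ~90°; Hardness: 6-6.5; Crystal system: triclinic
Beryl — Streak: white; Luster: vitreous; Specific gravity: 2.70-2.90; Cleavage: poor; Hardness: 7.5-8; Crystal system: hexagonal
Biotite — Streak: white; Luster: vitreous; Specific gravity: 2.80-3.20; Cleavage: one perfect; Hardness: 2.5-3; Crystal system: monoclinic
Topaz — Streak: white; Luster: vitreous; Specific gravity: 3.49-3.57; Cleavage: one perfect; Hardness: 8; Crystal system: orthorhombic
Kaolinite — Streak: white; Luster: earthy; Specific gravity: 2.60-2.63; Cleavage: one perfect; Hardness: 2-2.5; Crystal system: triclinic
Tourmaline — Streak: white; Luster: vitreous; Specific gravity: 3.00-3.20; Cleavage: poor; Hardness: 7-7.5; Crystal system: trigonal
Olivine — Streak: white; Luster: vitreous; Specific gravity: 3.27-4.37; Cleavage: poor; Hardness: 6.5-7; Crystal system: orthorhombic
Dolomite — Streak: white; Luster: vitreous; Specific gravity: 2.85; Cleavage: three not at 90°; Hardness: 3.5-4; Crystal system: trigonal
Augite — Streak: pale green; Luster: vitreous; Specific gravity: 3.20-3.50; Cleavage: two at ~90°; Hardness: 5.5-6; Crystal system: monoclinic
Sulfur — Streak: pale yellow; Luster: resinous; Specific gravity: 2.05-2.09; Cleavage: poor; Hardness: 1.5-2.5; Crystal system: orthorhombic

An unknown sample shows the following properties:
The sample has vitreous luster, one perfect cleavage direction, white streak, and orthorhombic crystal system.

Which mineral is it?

Topaz

Vitreous luster excludes Sphalerite, Kaolinite, Sulfur.
One perfect cleavage direction — narrows the field to Epidote, Kyanite, Gypsum, Biotite, Topaz.
White streak — every remaining candidate is consistent.
Orthorhombic crystal system — leaves Topaz.
Only Topaz satisfies all observations.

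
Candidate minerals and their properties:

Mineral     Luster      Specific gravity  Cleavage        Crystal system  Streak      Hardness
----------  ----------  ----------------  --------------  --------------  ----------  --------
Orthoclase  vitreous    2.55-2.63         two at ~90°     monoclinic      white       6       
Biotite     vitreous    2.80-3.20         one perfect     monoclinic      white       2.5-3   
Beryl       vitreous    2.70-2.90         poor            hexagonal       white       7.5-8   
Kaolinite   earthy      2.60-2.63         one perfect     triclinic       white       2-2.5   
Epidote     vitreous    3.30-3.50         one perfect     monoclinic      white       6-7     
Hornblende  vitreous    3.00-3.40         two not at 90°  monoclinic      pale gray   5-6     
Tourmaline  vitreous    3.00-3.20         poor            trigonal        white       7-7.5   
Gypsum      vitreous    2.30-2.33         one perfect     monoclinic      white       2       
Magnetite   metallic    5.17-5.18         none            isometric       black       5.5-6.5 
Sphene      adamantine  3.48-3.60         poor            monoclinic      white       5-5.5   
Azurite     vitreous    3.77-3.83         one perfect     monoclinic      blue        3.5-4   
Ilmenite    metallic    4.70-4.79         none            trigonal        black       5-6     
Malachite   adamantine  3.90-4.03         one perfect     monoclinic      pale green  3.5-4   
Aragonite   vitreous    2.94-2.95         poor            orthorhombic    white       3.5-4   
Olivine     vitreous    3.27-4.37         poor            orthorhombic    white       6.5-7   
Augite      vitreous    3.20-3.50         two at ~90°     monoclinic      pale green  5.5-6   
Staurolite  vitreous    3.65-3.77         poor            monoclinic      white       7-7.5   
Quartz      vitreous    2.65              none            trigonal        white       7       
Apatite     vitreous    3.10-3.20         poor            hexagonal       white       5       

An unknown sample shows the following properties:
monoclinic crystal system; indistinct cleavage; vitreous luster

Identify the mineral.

Staurolite

Monoclinic crystal system: narrows the field to Orthoclase, Biotite, Epidote, Hornblende, Gypsum, Sphene, Azurite, Malachite, Augite, Staurolite.
Indistinct cleavage: narrows the field to Sphene, Staurolite.
Vitreous luster excludes Sphene.
The only mineral consistent with every observation is Staurolite.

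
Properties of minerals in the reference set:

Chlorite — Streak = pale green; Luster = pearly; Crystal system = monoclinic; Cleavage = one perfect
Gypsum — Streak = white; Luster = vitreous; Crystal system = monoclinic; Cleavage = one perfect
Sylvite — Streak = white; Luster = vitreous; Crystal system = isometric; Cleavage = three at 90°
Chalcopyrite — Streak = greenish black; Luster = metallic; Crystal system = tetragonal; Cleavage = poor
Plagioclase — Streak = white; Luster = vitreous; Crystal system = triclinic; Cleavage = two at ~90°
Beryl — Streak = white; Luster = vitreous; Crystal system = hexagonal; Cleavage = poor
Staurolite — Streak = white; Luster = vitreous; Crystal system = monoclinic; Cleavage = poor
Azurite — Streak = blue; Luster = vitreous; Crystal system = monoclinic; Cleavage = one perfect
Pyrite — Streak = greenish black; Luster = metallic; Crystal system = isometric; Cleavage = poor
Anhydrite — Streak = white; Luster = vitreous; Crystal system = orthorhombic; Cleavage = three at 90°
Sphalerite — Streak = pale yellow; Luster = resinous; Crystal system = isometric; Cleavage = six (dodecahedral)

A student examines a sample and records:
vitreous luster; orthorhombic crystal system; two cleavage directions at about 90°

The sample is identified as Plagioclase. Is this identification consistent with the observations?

Vitreous luster — fits Plagioclase (vitreous luster).
Orthorhombic crystal system — Plagioclase has triclinic system; which does not match.
Two cleavage directions at about 90° — fits Plagioclase (cleavage two at ~90°).
Crystal system alone is enough to reject Plagioclase.

Inconsistent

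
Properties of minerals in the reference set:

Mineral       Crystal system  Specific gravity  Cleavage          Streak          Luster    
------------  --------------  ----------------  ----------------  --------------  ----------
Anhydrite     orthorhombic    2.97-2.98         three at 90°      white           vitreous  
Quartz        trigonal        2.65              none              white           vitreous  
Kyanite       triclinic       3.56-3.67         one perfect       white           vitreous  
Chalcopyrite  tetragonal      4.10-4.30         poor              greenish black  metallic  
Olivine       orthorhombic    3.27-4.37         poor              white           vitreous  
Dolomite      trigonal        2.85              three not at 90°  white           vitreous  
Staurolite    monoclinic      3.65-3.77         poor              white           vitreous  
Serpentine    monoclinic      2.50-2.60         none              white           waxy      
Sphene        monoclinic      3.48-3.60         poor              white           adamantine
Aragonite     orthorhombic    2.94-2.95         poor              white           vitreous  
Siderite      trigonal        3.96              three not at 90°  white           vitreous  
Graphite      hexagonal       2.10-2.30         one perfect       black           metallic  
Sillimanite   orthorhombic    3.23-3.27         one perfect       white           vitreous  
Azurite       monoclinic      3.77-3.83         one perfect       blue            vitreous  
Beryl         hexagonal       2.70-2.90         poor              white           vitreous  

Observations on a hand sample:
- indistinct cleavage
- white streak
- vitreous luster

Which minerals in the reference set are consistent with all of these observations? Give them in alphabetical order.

Aragonite, Beryl, Olivine, Staurolite

Indistinct cleavage — Chalcopyrite, Olivine, Staurolite, Sphene, Aragonite, Beryl remain.
White streak is inconsistent with Chalcopyrite.
Vitreous luster excludes Sphene.
The minerals that satisfy all observations are Aragonite, Beryl, Olivine, Staurolite.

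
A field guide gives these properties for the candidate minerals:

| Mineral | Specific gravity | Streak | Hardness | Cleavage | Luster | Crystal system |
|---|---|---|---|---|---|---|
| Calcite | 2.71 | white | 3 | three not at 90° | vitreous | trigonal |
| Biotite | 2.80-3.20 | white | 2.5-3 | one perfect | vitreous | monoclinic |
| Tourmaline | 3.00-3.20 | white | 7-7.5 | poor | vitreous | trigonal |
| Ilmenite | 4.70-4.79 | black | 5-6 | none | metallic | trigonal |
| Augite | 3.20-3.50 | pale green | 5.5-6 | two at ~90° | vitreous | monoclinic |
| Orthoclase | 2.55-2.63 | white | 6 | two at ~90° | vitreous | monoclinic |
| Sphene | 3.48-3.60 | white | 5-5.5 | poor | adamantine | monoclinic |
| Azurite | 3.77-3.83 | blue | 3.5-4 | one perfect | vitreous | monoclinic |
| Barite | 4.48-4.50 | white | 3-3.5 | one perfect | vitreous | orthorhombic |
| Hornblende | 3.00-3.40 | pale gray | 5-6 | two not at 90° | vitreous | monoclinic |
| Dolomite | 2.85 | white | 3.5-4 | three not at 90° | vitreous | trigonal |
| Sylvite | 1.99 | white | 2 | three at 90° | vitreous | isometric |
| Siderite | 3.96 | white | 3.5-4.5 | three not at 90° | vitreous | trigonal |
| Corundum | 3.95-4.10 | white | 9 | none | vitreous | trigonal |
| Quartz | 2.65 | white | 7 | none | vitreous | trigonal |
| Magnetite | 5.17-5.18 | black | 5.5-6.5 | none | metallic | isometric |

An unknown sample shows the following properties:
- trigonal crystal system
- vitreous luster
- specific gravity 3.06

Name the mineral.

Tourmaline

Trigonal crystal system — leaves Calcite, Tourmaline, Ilmenite, Dolomite, Siderite, Corundum, Quartz.
Vitreous luster eliminates Ilmenite.
Specific gravity 3.06 — only Tourmaline remains.
Tourmaline is the sole remaining match.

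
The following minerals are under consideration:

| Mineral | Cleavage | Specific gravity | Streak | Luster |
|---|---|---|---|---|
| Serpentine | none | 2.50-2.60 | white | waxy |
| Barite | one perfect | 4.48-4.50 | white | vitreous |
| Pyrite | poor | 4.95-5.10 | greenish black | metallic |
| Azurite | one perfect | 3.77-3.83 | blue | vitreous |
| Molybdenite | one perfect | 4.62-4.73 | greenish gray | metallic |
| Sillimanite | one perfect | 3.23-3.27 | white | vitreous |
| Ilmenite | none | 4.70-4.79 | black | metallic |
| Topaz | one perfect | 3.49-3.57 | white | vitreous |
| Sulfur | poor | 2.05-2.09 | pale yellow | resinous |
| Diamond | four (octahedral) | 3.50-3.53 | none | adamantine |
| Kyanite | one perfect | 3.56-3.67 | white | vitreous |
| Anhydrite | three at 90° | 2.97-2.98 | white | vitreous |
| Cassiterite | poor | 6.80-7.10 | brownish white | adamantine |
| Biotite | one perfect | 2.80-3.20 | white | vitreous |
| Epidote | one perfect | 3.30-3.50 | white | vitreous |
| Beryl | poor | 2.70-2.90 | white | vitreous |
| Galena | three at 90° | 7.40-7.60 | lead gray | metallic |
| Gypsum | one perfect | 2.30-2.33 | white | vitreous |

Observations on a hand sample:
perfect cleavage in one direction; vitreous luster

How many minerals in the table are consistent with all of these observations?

Perfect cleavage in one direction — only Barite, Azurite, Molybdenite, Sillimanite, Topaz, Kyanite, Biotite, Epidote, Gypsum remain.
Vitreous luster is inconsistent with Molybdenite.
The minerals that satisfy all observations are Azurite, Barite, Biotite, Epidote, Gypsum, Kyanite, Sillimanite, Topaz.
That is 8 minerals.

8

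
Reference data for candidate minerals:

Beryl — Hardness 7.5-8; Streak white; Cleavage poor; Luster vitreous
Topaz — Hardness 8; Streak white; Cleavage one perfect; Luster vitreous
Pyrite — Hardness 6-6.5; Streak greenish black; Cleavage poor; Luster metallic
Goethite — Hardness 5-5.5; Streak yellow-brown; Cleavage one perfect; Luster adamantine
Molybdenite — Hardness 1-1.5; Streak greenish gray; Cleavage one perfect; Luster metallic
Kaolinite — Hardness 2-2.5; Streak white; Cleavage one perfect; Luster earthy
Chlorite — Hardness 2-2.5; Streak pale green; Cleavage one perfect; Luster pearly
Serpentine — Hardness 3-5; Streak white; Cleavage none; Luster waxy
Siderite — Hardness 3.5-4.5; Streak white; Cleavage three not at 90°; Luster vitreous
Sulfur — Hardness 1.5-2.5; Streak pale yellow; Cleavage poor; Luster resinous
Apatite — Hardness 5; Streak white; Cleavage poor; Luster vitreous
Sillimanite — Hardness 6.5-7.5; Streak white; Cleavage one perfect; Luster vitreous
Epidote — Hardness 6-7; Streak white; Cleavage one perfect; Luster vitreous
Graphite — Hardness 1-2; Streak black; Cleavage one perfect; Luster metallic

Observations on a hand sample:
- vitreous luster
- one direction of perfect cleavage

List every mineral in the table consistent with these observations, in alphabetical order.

Vitreous luster: leaves Beryl, Topaz, Siderite, Apatite, Sillimanite, Epidote.
One direction of perfect cleavage rules out Beryl, Siderite, Apatite.
The minerals that satisfy all observations are Epidote, Sillimanite, Topaz.

Epidote, Sillimanite, Topaz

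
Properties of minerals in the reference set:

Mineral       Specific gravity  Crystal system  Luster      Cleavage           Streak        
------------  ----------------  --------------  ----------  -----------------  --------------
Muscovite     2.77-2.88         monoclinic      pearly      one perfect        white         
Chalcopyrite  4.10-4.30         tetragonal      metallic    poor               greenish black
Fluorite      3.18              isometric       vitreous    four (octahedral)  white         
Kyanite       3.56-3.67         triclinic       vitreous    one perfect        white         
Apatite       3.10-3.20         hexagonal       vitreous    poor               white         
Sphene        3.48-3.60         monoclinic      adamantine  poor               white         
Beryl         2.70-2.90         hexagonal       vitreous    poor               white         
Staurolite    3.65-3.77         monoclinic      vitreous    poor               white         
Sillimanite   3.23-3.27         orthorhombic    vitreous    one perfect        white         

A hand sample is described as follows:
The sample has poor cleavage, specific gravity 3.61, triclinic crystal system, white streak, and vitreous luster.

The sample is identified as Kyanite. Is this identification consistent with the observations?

Inconsistent

Poor cleavage — Kyanite has cleavage one perfect; a mismatch.
Specific gravity 3.61 — fits Kyanite (SG 3.56-3.67).
Triclinic crystal system — fits Kyanite (triclinic system).
White streak — fits Kyanite (white streak).
Vitreous luster — fits Kyanite (vitreous luster).
The cleavage observation rules out Kyanite.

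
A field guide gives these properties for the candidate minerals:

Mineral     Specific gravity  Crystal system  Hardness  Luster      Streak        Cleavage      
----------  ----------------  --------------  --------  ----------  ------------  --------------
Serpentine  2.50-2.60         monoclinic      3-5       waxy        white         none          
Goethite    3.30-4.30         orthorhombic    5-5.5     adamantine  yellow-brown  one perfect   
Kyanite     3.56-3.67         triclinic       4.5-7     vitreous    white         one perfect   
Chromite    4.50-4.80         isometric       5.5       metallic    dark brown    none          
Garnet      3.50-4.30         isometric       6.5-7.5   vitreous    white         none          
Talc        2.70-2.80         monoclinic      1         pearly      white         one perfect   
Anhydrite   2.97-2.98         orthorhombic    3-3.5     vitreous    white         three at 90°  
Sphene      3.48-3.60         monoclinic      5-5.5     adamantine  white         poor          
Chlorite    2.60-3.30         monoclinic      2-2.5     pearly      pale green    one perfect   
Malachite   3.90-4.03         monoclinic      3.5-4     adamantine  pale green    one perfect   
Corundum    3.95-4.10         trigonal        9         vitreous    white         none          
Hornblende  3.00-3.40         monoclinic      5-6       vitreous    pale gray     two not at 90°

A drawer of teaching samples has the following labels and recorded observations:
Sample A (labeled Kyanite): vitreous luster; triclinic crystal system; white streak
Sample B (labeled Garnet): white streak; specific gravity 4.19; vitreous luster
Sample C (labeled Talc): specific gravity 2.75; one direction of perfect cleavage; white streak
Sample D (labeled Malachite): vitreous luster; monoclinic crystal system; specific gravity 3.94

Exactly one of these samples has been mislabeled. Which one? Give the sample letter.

D

Sample A: observations are consistent with Kyanite.
Sample B: observations are consistent with Garnet.
Sample C: observations are consistent with Talc.
Sample D: vitreous luster is outside the reference for Malachite (adamantine luster) — mislabeled.
Only sample D is inconsistent with its label.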